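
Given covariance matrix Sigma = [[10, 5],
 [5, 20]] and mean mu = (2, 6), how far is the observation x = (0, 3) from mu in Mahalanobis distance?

Step 1 — centre the observation: (x - mu) = (-2, -3).

Step 2 — invert Sigma. det(Sigma) = 10·20 - (5)² = 175.
  Sigma^{-1} = (1/det) · [[d, -b], [-b, a]] = [[0.1143, -0.0286],
 [-0.0286, 0.0571]].

Step 3 — form the quadratic (x - mu)^T · Sigma^{-1} · (x - mu):
  Sigma^{-1} · (x - mu) = (-0.1429, -0.1143).
  (x - mu)^T · [Sigma^{-1} · (x - mu)] = (-2)·(-0.1429) + (-3)·(-0.1143) = 0.6286.

Step 4 — take square root: d = √(0.6286) ≈ 0.7928.

d(x, mu) = √(0.6286) ≈ 0.7928


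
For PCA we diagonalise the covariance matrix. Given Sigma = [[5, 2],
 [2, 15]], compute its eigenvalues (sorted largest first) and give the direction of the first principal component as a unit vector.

Step 1 — characteristic polynomial of 2×2 Sigma:
  det(Sigma - λI) = λ² - trace · λ + det = 0.
  trace = 5 + 15 = 20, det = 5·15 - (2)² = 71.
Step 2 — discriminant:
  Δ = trace² - 4·det = 400 - 284 = 116.
Step 3 — eigenvalues:
  λ = (trace ± √Δ)/2 = (20 ± 10.7703)/2,
  λ_1 = 15.3852,  λ_2 = 4.6148.

Step 4 — unit eigenvector for λ_1: solve (Sigma - λ_1 I)v = 0. First row:
  (5 - 15.3852)·v_x + (2)·v_y = 0, i.e. (-10.3852)·v_x + (2)·v_y = 0,
  so v ∝ (b, λ_1 - a) = (2, 10.3852) = u.
  ||u|| = √((2)² + (10.3852)²) = √(111.8516) ≈ 10.576,
  v_1 = u/||u|| ≈ (0.1891, 0.982) (||v_1|| = 1).

λ_1 = 15.3852,  λ_2 = 4.6148;  v_1 ≈ (0.1891, 0.982)


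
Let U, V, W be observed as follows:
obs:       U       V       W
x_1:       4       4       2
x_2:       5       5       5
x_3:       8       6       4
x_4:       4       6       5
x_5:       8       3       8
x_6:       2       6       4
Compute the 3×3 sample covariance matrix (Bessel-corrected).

Step 1 — column means:
  mean(U) = (4 + 5 + 8 + 4 + 8 + 2) / 6 = 31/6 = 5.1667
  mean(V) = (4 + 5 + 6 + 6 + 3 + 6) / 6 = 30/6 = 5
  mean(W) = (2 + 5 + 4 + 5 + 8 + 4) / 6 = 28/6 = 4.6667

Step 2 — sample covariance S[i,j] = (1/(n-1)) · Σ_k (x_{k,i} - mean_i) · (x_{k,j} - mean_j), with n-1 = 5.
  S[U,U] = ((-1.1667)·(-1.1667) + (-0.1667)·(-0.1667) + (2.8333)·(2.8333) + (-1.1667)·(-1.1667) + (2.8333)·(2.8333) + (-3.1667)·(-3.1667)) / 5 = 28.8333/5 = 5.7667
  S[U,V] = ((-1.1667)·(-1) + (-0.1667)·(0) + (2.8333)·(1) + (-1.1667)·(1) + (2.8333)·(-2) + (-3.1667)·(1)) / 5 = -6/5 = -1.2
  S[U,W] = ((-1.1667)·(-2.6667) + (-0.1667)·(0.3333) + (2.8333)·(-0.6667) + (-1.1667)·(0.3333) + (2.8333)·(3.3333) + (-3.1667)·(-0.6667)) / 5 = 12.3333/5 = 2.4667
  S[V,V] = ((-1)·(-1) + (0)·(0) + (1)·(1) + (1)·(1) + (-2)·(-2) + (1)·(1)) / 5 = 8/5 = 1.6
  S[V,W] = ((-1)·(-2.6667) + (0)·(0.3333) + (1)·(-0.6667) + (1)·(0.3333) + (-2)·(3.3333) + (1)·(-0.6667)) / 5 = -5/5 = -1
  S[W,W] = ((-2.6667)·(-2.6667) + (0.3333)·(0.3333) + (-0.6667)·(-0.6667) + (0.3333)·(0.3333) + (3.3333)·(3.3333) + (-0.6667)·(-0.6667)) / 5 = 19.3333/5 = 3.8667

S is symmetric (S[j,i] = S[i,j]). Assembling:

S = [[5.7667, -1.2, 2.4667],
 [-1.2, 1.6, -1],
 [2.4667, -1, 3.8667]]


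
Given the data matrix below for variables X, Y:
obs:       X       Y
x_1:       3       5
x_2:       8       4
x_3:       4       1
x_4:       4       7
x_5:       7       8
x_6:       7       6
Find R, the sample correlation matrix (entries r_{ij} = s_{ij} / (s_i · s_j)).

Step 1 — column means:
  mean(X) = (3 + 8 + 4 + 4 + 7 + 7) / 6 = 33/6 = 5.5
  mean(Y) = (5 + 4 + 1 + 7 + 8 + 6) / 6 = 31/6 = 5.1667

Step 2 — sample variances and covariances s[i,j] = (1/(n-1)) · Σ_k (x_{k,i} - mean_i) · (x_{k,j} - mean_j), with n-1 = 5:
  s[X,X] = ((-2.5)·(-2.5) + (2.5)·(2.5) + (-1.5)·(-1.5) + (-1.5)·(-1.5) + (1.5)·(1.5) + (1.5)·(1.5)) / 5 = 21.5/5 = 4.3
  s[X,Y] = ((-2.5)·(-0.1667) + (2.5)·(-1.1667) + (-1.5)·(-4.1667) + (-1.5)·(1.8333) + (1.5)·(2.8333) + (1.5)·(0.8333)) / 5 = 6.5/5 = 1.3
  s[Y,Y] = ((-0.1667)·(-0.1667) + (-1.1667)·(-1.1667) + (-4.1667)·(-4.1667) + (1.8333)·(1.8333) + (2.8333)·(2.8333) + (0.8333)·(0.8333)) / 5 = 30.8333/5 = 6.1667
  Sample standard deviations s_i = √(s[i,i]):
  s(X) = √(4.3) = 2.0736
  s(Y) = √(6.1667) = 2.4833

Step 3 — r_{ij} = s_{ij} / (s_i · s_j):
  r[X,X] = 1 (diagonal).
  r[X,Y] = 1.3 / (2.0736 · 2.4833) = 1.3 / 5.1494 = 0.2525
  r[Y,Y] = 1 (diagonal).

R is symmetric with unit diagonal. Assembling:

R = [[1, 0.2525],
 [0.2525, 1]]


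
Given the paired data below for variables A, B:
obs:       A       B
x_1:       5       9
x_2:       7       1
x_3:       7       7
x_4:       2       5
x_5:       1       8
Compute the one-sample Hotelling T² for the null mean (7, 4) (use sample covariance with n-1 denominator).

Step 1 — sample mean vector:
  mean(A) = (5 + 7 + 7 + 2 + 1) / 5 = 22/5 = 4.4
  mean(B) = (9 + 1 + 7 + 5 + 8) / 5 = 30/5 = 6
  x̄ = (4.4, 6),  deviation x̄ - mu_0 = (4.4, 6) - (7, 4) = (-2.6, 2).

Step 2 — sample covariance matrix, S[i,j] = (1/(n-1)) · Σ_k (x_{k,i} - mean_i) · (x_{k,j} - mean_j), divisor n-1 = 4:
  S[A,A] = ((0.6)·(0.6) + (2.6)·(2.6) + (2.6)·(2.6) + (-2.4)·(-2.4) + (-3.4)·(-3.4)) / 4 = 31.2/4 = 7.8
  S[A,B] = ((0.6)·(3) + (2.6)·(-5) + (2.6)·(1) + (-2.4)·(-1) + (-3.4)·(2)) / 4 = -13/4 = -3.25
  S[B,B] = ((3)·(3) + (-5)·(-5) + (1)·(1) + (-1)·(-1) + (2)·(2)) / 4 = 40/4 = 10
  S = [[7.8, -3.25],
 [-3.25, 10]].

Step 3 — invert S. det(S) = 7.8·10 - (-3.25)² = 67.4375.
  S^{-1} = (1/det) · [[d, -b], [-b, a]] = [[0.1483, 0.0482],
 [0.0482, 0.1157]].

Step 4 — quadratic form (x̄ - mu_0)^T · S^{-1} · (x̄ - mu_0):
  S^{-1} · (x̄ - mu_0) = (-0.2892, 0.106),
  (x̄ - mu_0)^T · [...] = (-2.6)·(-0.2892) + (2)·(0.106) = 0.9639.

Step 5 — scale by n: T² = 5 · 0.9639 = 4.8193.

T² ≈ 4.8193


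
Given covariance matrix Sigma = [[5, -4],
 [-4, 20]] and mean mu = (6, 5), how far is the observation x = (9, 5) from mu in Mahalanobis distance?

Step 1 — centre the observation: (x - mu) = (3, 0).

Step 2 — invert Sigma. det(Sigma) = 5·20 - (-4)² = 84.
  Sigma^{-1} = (1/det) · [[d, -b], [-b, a]] = [[0.2381, 0.0476],
 [0.0476, 0.0595]].

Step 3 — form the quadratic (x - mu)^T · Sigma^{-1} · (x - mu):
  Sigma^{-1} · (x - mu) = (0.7143, 0.1429).
  (x - mu)^T · [Sigma^{-1} · (x - mu)] = (3)·(0.7143) + (0)·(0.1429) = 2.1429.

Step 4 — take square root: d = √(2.1429) ≈ 1.4639.

d(x, mu) = √(2.1429) ≈ 1.4639


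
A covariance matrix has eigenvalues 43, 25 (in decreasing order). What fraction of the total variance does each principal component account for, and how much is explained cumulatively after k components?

Step 1 — total variance = trace(Sigma) = Σ λ_i = 43 + 25 = 68.

Step 2 — fraction explained by component i = λ_i / Σ λ:
  PC1: 43/68 = 0.6324
  PC2: 25/68 = 0.3676

Step 3 — cumulative fraction after k components = (λ_1 + ... + λ_k) / Σ λ:
  k = 1: 43/68 = 0.6324
  k = 2: (43 + 25)/68 = 68/68 = 1

Summary (fraction, with percent):

explained: PC1 0.6324 (63.24%), PC2 0.3676 (36.76%);  cumulative: 0.6324, 1


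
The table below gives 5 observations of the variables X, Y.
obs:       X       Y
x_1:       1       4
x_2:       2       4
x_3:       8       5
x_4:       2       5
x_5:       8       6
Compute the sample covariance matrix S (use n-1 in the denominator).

Step 1 — column means:
  mean(X) = (1 + 2 + 8 + 2 + 8) / 5 = 21/5 = 4.2
  mean(Y) = (4 + 4 + 5 + 5 + 6) / 5 = 24/5 = 4.8

Step 2 — sample covariance S[i,j] = (1/(n-1)) · Σ_k (x_{k,i} - mean_i) · (x_{k,j} - mean_j), with n-1 = 4.
  S[X,X] = ((-3.2)·(-3.2) + (-2.2)·(-2.2) + (3.8)·(3.8) + (-2.2)·(-2.2) + (3.8)·(3.8)) / 4 = 48.8/4 = 12.2
  S[X,Y] = ((-3.2)·(-0.8) + (-2.2)·(-0.8) + (3.8)·(0.2) + (-2.2)·(0.2) + (3.8)·(1.2)) / 4 = 9.2/4 = 2.3
  S[Y,Y] = ((-0.8)·(-0.8) + (-0.8)·(-0.8) + (0.2)·(0.2) + (0.2)·(0.2) + (1.2)·(1.2)) / 4 = 2.8/4 = 0.7

S is symmetric (S[j,i] = S[i,j]). Assembling:

S = [[12.2, 2.3],
 [2.3, 0.7]]


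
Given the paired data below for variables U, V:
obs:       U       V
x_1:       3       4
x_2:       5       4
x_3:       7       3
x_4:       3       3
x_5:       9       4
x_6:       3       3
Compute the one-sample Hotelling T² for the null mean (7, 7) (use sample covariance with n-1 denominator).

Step 1 — sample mean vector:
  mean(U) = (3 + 5 + 7 + 3 + 9 + 3) / 6 = 30/6 = 5
  mean(V) = (4 + 4 + 3 + 3 + 4 + 3) / 6 = 21/6 = 3.5
  x̄ = (5, 3.5),  deviation x̄ - mu_0 = (5, 3.5) - (7, 7) = (-2, -3.5).

Step 2 — sample covariance matrix, S[i,j] = (1/(n-1)) · Σ_k (x_{k,i} - mean_i) · (x_{k,j} - mean_j), divisor n-1 = 5:
  S[U,U] = ((-2)·(-2) + (0)·(0) + (2)·(2) + (-2)·(-2) + (4)·(4) + (-2)·(-2)) / 5 = 32/5 = 6.4
  S[U,V] = ((-2)·(0.5) + (0)·(0.5) + (2)·(-0.5) + (-2)·(-0.5) + (4)·(0.5) + (-2)·(-0.5)) / 5 = 2/5 = 0.4
  S[V,V] = ((0.5)·(0.5) + (0.5)·(0.5) + (-0.5)·(-0.5) + (-0.5)·(-0.5) + (0.5)·(0.5) + (-0.5)·(-0.5)) / 5 = 1.5/5 = 0.3
  S = [[6.4, 0.4],
 [0.4, 0.3]].

Step 3 — invert S. det(S) = 6.4·0.3 - (0.4)² = 1.76.
  S^{-1} = (1/det) · [[d, -b], [-b, a]] = [[0.1705, -0.2273],
 [-0.2273, 3.6364]].

Step 4 — quadratic form (x̄ - mu_0)^T · S^{-1} · (x̄ - mu_0):
  S^{-1} · (x̄ - mu_0) = (0.4545, -12.2727),
  (x̄ - mu_0)^T · [...] = (-2)·(0.4545) + (-3.5)·(-12.2727) = 42.0455.

Step 5 — scale by n: T² = 6 · 42.0455 = 252.2727.

T² ≈ 252.2727


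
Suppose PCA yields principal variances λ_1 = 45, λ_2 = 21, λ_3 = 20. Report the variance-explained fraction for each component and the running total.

Step 1 — total variance = trace(Sigma) = Σ λ_i = 45 + 21 + 20 = 86.

Step 2 — fraction explained by component i = λ_i / Σ λ:
  PC1: 45/86 = 0.5233
  PC2: 21/86 = 0.2442
  PC3: 20/86 = 0.2326

Step 3 — cumulative fraction after k components = (λ_1 + ... + λ_k) / Σ λ:
  k = 1: 45/86 = 0.5233
  k = 2: (45 + 21)/86 = 66/86 = 0.7674
  k = 3: (45 + 21 + 20)/86 = 86/86 = 1

Summary (fraction, with percent):

explained: PC1 0.5233 (52.33%), PC2 0.2442 (24.42%), PC3 0.2326 (23.26%);  cumulative: 0.5233, 0.7674, 1


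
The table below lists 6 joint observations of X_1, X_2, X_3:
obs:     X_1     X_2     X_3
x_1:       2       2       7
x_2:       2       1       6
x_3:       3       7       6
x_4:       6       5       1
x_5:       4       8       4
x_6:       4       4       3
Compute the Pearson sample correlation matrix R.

Step 1 — column means:
  mean(X_1) = (2 + 2 + 3 + 6 + 4 + 4) / 6 = 21/6 = 3.5
  mean(X_2) = (2 + 1 + 7 + 5 + 8 + 4) / 6 = 27/6 = 4.5
  mean(X_3) = (7 + 6 + 6 + 1 + 4 + 3) / 6 = 27/6 = 4.5

Step 2 — sample variances and covariances s[i,j] = (1/(n-1)) · Σ_k (x_{k,i} - mean_i) · (x_{k,j} - mean_j), with n-1 = 5:
  s[X_1,X_1] = ((-1.5)·(-1.5) + (-1.5)·(-1.5) + (-0.5)·(-0.5) + (2.5)·(2.5) + (0.5)·(0.5) + (0.5)·(0.5)) / 5 = 11.5/5 = 2.3
  s[X_1,X_2] = ((-1.5)·(-2.5) + (-1.5)·(-3.5) + (-0.5)·(2.5) + (2.5)·(0.5) + (0.5)·(3.5) + (0.5)·(-0.5)) / 5 = 10.5/5 = 2.1
  s[X_1,X_3] = ((-1.5)·(2.5) + (-1.5)·(1.5) + (-0.5)·(1.5) + (2.5)·(-3.5) + (0.5)·(-0.5) + (0.5)·(-1.5)) / 5 = -16.5/5 = -3.3
  s[X_2,X_2] = ((-2.5)·(-2.5) + (-3.5)·(-3.5) + (2.5)·(2.5) + (0.5)·(0.5) + (3.5)·(3.5) + (-0.5)·(-0.5)) / 5 = 37.5/5 = 7.5
  s[X_2,X_3] = ((-2.5)·(2.5) + (-3.5)·(1.5) + (2.5)·(1.5) + (0.5)·(-3.5) + (3.5)·(-0.5) + (-0.5)·(-1.5)) / 5 = -10.5/5 = -2.1
  s[X_3,X_3] = ((2.5)·(2.5) + (1.5)·(1.5) + (1.5)·(1.5) + (-3.5)·(-3.5) + (-0.5)·(-0.5) + (-1.5)·(-1.5)) / 5 = 25.5/5 = 5.1
  Sample standard deviations s_i = √(s[i,i]):
  s(X_1) = √(2.3) = 1.5166
  s(X_2) = √(7.5) = 2.7386
  s(X_3) = √(5.1) = 2.2583

Step 3 — r_{ij} = s_{ij} / (s_i · s_j):
  r[X_1,X_1] = 1 (diagonal).
  r[X_1,X_2] = 2.1 / (1.5166 · 2.7386) = 2.1 / 4.1533 = 0.5056
  r[X_1,X_3] = -3.3 / (1.5166 · 2.2583) = -3.3 / 3.4249 = -0.9635
  r[X_2,X_2] = 1 (diagonal).
  r[X_2,X_3] = -2.1 / (2.7386 · 2.2583) = -2.1 / 6.1847 = -0.3395
  r[X_3,X_3] = 1 (diagonal).

R is symmetric with unit diagonal. Assembling:

R = [[1, 0.5056, -0.9635],
 [0.5056, 1, -0.3395],
 [-0.9635, -0.3395, 1]]


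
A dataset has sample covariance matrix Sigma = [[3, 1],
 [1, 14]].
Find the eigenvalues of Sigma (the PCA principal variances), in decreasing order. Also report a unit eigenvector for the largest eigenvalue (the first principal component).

Step 1 — characteristic polynomial of 2×2 Sigma:
  det(Sigma - λI) = λ² - trace · λ + det = 0.
  trace = 3 + 14 = 17, det = 3·14 - (1)² = 41.
Step 2 — discriminant:
  Δ = trace² - 4·det = 289 - 164 = 125.
Step 3 — eigenvalues:
  λ = (trace ± √Δ)/2 = (17 ± 11.1803)/2,
  λ_1 = 14.0902,  λ_2 = 2.9098.

Step 4 — unit eigenvector for λ_1: solve (Sigma - λ_1 I)v = 0. First row:
  (3 - 14.0902)·v_x + (1)·v_y = 0, i.e. (-11.0902)·v_x + (1)·v_y = 0,
  so v ∝ (b, λ_1 - a) = (1, 11.0902) = u.
  ||u|| = √((1)² + (11.0902)²) = √(123.9919) ≈ 11.1352,
  v_1 = u/||u|| ≈ (0.0898, 0.996) (||v_1|| = 1).

λ_1 = 14.0902,  λ_2 = 2.9098;  v_1 ≈ (0.0898, 0.996)


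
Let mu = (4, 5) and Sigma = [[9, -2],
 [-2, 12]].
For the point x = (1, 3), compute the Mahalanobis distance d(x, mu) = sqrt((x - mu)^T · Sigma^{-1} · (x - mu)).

Step 1 — centre the observation: (x - mu) = (-3, -2).

Step 2 — invert Sigma. det(Sigma) = 9·12 - (-2)² = 104.
  Sigma^{-1} = (1/det) · [[d, -b], [-b, a]] = [[0.1154, 0.0192],
 [0.0192, 0.0865]].

Step 3 — form the quadratic (x - mu)^T · Sigma^{-1} · (x - mu):
  Sigma^{-1} · (x - mu) = (-0.3846, -0.2308).
  (x - mu)^T · [Sigma^{-1} · (x - mu)] = (-3)·(-0.3846) + (-2)·(-0.2308) = 1.6154.

Step 4 — take square root: d = √(1.6154) ≈ 1.271.

d(x, mu) = √(1.6154) ≈ 1.271


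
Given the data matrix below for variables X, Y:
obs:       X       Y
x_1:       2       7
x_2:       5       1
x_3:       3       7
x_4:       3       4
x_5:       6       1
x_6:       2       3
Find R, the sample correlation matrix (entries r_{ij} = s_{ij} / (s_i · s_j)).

Step 1 — column means:
  mean(X) = (2 + 5 + 3 + 3 + 6 + 2) / 6 = 21/6 = 3.5
  mean(Y) = (7 + 1 + 7 + 4 + 1 + 3) / 6 = 23/6 = 3.8333

Step 2 — sample variances and covariances s[i,j] = (1/(n-1)) · Σ_k (x_{k,i} - mean_i) · (x_{k,j} - mean_j), with n-1 = 5:
  s[X,X] = ((-1.5)·(-1.5) + (1.5)·(1.5) + (-0.5)·(-0.5) + (-0.5)·(-0.5) + (2.5)·(2.5) + (-1.5)·(-1.5)) / 5 = 13.5/5 = 2.7
  s[X,Y] = ((-1.5)·(3.1667) + (1.5)·(-2.8333) + (-0.5)·(3.1667) + (-0.5)·(0.1667) + (2.5)·(-2.8333) + (-1.5)·(-0.8333)) / 5 = -16.5/5 = -3.3
  s[Y,Y] = ((3.1667)·(3.1667) + (-2.8333)·(-2.8333) + (3.1667)·(3.1667) + (0.1667)·(0.1667) + (-2.8333)·(-2.8333) + (-0.8333)·(-0.8333)) / 5 = 36.8333/5 = 7.3667
  Sample standard deviations s_i = √(s[i,i]):
  s(X) = √(2.7) = 1.6432
  s(Y) = √(7.3667) = 2.7142

Step 3 — r_{ij} = s_{ij} / (s_i · s_j):
  r[X,X] = 1 (diagonal).
  r[X,Y] = -3.3 / (1.6432 · 2.7142) = -3.3 / 4.4598 = -0.7399
  r[Y,Y] = 1 (diagonal).

R is symmetric with unit diagonal. Assembling:

R = [[1, -0.7399],
 [-0.7399, 1]]


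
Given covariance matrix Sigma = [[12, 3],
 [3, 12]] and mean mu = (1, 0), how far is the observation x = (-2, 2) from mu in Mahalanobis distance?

Step 1 — centre the observation: (x - mu) = (-3, 2).

Step 2 — invert Sigma. det(Sigma) = 12·12 - (3)² = 135.
  Sigma^{-1} = (1/det) · [[d, -b], [-b, a]] = [[0.0889, -0.0222],
 [-0.0222, 0.0889]].

Step 3 — form the quadratic (x - mu)^T · Sigma^{-1} · (x - mu):
  Sigma^{-1} · (x - mu) = (-0.3111, 0.2444).
  (x - mu)^T · [Sigma^{-1} · (x - mu)] = (-3)·(-0.3111) + (2)·(0.2444) = 1.4222.

Step 4 — take square root: d = √(1.4222) ≈ 1.1926.

d(x, mu) = √(1.4222) ≈ 1.1926


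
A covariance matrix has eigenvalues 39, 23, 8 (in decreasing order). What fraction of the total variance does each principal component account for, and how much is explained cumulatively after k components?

Step 1 — total variance = trace(Sigma) = Σ λ_i = 39 + 23 + 8 = 70.

Step 2 — fraction explained by component i = λ_i / Σ λ:
  PC1: 39/70 = 0.5571
  PC2: 23/70 = 0.3286
  PC3: 8/70 = 0.1143

Step 3 — cumulative fraction after k components = (λ_1 + ... + λ_k) / Σ λ:
  k = 1: 39/70 = 0.5571
  k = 2: (39 + 23)/70 = 62/70 = 0.8857
  k = 3: (39 + 23 + 8)/70 = 70/70 = 1

Summary (fraction, with percent):

explained: PC1 0.5571 (55.71%), PC2 0.3286 (32.86%), PC3 0.1143 (11.43%);  cumulative: 0.5571, 0.8857, 1


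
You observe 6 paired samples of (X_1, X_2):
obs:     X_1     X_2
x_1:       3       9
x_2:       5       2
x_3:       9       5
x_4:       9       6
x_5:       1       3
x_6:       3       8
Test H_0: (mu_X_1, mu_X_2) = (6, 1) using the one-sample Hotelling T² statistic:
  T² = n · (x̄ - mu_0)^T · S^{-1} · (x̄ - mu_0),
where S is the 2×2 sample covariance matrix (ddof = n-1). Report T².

Step 1 — sample mean vector:
  mean(X_1) = (3 + 5 + 9 + 9 + 1 + 3) / 6 = 30/6 = 5
  mean(X_2) = (9 + 2 + 5 + 6 + 3 + 8) / 6 = 33/6 = 5.5
  x̄ = (5, 5.5),  deviation x̄ - mu_0 = (5, 5.5) - (6, 1) = (-1, 4.5).

Step 2 — sample covariance matrix, S[i,j] = (1/(n-1)) · Σ_k (x_{k,i} - mean_i) · (x_{k,j} - mean_j), divisor n-1 = 5:
  S[X_1,X_1] = ((-2)·(-2) + (0)·(0) + (4)·(4) + (4)·(4) + (-4)·(-4) + (-2)·(-2)) / 5 = 56/5 = 11.2
  S[X_1,X_2] = ((-2)·(3.5) + (0)·(-3.5) + (4)·(-0.5) + (4)·(0.5) + (-4)·(-2.5) + (-2)·(2.5)) / 5 = -2/5 = -0.4
  S[X_2,X_2] = ((3.5)·(3.5) + (-3.5)·(-3.5) + (-0.5)·(-0.5) + (0.5)·(0.5) + (-2.5)·(-2.5) + (2.5)·(2.5)) / 5 = 37.5/5 = 7.5
  S = [[11.2, -0.4],
 [-0.4, 7.5]].

Step 3 — invert S. det(S) = 11.2·7.5 - (-0.4)² = 83.84.
  S^{-1} = (1/det) · [[d, -b], [-b, a]] = [[0.0895, 0.0048],
 [0.0048, 0.1336]].

Step 4 — quadratic form (x̄ - mu_0)^T · S^{-1} · (x̄ - mu_0):
  S^{-1} · (x̄ - mu_0) = (-0.068, 0.5964),
  (x̄ - mu_0)^T · [...] = (-1)·(-0.068) + (4.5)·(0.5964) = 2.7517.

Step 5 — scale by n: T² = 6 · 2.7517 = 16.51.

T² ≈ 16.51


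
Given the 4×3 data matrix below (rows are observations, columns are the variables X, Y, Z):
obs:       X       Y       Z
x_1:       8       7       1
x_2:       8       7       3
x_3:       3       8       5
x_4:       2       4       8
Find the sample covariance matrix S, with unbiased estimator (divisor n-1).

Step 1 — column means:
  mean(X) = (8 + 8 + 3 + 2) / 4 = 21/4 = 5.25
  mean(Y) = (7 + 7 + 8 + 4) / 4 = 26/4 = 6.5
  mean(Z) = (1 + 3 + 5 + 8) / 4 = 17/4 = 4.25

Step 2 — sample covariance S[i,j] = (1/(n-1)) · Σ_k (x_{k,i} - mean_i) · (x_{k,j} - mean_j), with n-1 = 3.
  S[X,X] = ((2.75)·(2.75) + (2.75)·(2.75) + (-2.25)·(-2.25) + (-3.25)·(-3.25)) / 3 = 30.75/3 = 10.25
  S[X,Y] = ((2.75)·(0.5) + (2.75)·(0.5) + (-2.25)·(1.5) + (-3.25)·(-2.5)) / 3 = 7.5/3 = 2.5
  S[X,Z] = ((2.75)·(-3.25) + (2.75)·(-1.25) + (-2.25)·(0.75) + (-3.25)·(3.75)) / 3 = -26.25/3 = -8.75
  S[Y,Y] = ((0.5)·(0.5) + (0.5)·(0.5) + (1.5)·(1.5) + (-2.5)·(-2.5)) / 3 = 9/3 = 3
  S[Y,Z] = ((0.5)·(-3.25) + (0.5)·(-1.25) + (1.5)·(0.75) + (-2.5)·(3.75)) / 3 = -10.5/3 = -3.5
  S[Z,Z] = ((-3.25)·(-3.25) + (-1.25)·(-1.25) + (0.75)·(0.75) + (3.75)·(3.75)) / 3 = 26.75/3 = 8.9167

S is symmetric (S[j,i] = S[i,j]). Assembling:

S = [[10.25, 2.5, -8.75],
 [2.5, 3, -3.5],
 [-8.75, -3.5, 8.9167]]


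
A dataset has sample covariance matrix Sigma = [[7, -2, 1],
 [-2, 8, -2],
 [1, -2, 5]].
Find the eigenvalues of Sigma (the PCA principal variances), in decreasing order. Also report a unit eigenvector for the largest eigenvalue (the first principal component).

Step 1 — characteristic polynomial p(λ) = det(λI - Sigma) = λ³ - tr·λ² + c_1·λ - det, where tr = trace, c_1 = sum of the principal 2×2 minors, det = det(Sigma):
  tr = 7 + 8 + 5 = 20,
  c_1 = (7·8 - (-2)²) + (7·5 - (1)²) + (8·5 - (-2)²) = 52 + 34 + 36 = 122,
  det = 7·(8·5 - (-2)²) - (-2)·((-2)·5 - (-2)·(1)) + (1)·((-2)·(-2) - 8·(1)) = 7·(36) - (-2)·(-8) + (1)·(-4) = 232.
  So p(λ) = λ³ - 20λ² + 122λ - 232.
Step 2 — look for an integer root (rational root theorem: any rational root is an integer divisor of 232). Testing λ = 4:
  p(4) = 64 - 320 + 488 - 232 = 0  ✓
  Dividing out (λ - 4): p(λ) = (λ - 4)(λ² - 16λ + 58).
Step 3 — remaining eigenvalues from the quadratic λ² - 16λ + 58 = 0:
  Δ = 16² - 4·58 = 256 - 232 = 24,  λ = (16 ± √24)/2 = (16 ± 4.899)/2 ≈ 10.4495 or 5.5505.
  Sorted: λ_1 = 10.4495,  λ_2 = 5.5505,  λ_3 = 4  (check: sum = 20 = tr ✓).

Step 4 — unit eigenvector for λ_1 ≈ 10.4495: v spans the null space of (Sigma - λ_1 I), whose rows are
  r_1 = (-3.4495, -2, 1),  r_2 = (-2, -2.4495, -2),  r_3 = (1, -2, -5.4495).
  v is orthogonal to every row, so take v ∝ r_1 × r_2 = ((-2)·(-2) - (1)·(-2.4495), (1)·(-2) - (-3.4495)·(-2), (-3.4495)·(-2.4495) - (-2)·(-2)) ≈ (6.4495, -8.899, 4.4495).
  Let u = (6.4495, -8.899, 4.4495).
  ||u|| = √((6.4495)² + (-8.899)² + (4.4495)²) = √(140.5857) ≈ 11.8569,  v_1 = u/||u|| ≈ (0.5439, -0.7505, 0.3753) (||v_1|| = 1).

λ_1 = 10.4495,  λ_2 = 5.5505,  λ_3 = 4;  v_1 ≈ (0.5439, -0.7505, 0.3753)


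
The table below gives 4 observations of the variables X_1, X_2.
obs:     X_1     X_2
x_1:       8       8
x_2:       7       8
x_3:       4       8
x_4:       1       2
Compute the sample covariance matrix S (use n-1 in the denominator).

Step 1 — column means:
  mean(X_1) = (8 + 7 + 4 + 1) / 4 = 20/4 = 5
  mean(X_2) = (8 + 8 + 8 + 2) / 4 = 26/4 = 6.5

Step 2 — sample covariance S[i,j] = (1/(n-1)) · Σ_k (x_{k,i} - mean_i) · (x_{k,j} - mean_j), with n-1 = 3.
  S[X_1,X_1] = ((3)·(3) + (2)·(2) + (-1)·(-1) + (-4)·(-4)) / 3 = 30/3 = 10
  S[X_1,X_2] = ((3)·(1.5) + (2)·(1.5) + (-1)·(1.5) + (-4)·(-4.5)) / 3 = 24/3 = 8
  S[X_2,X_2] = ((1.5)·(1.5) + (1.5)·(1.5) + (1.5)·(1.5) + (-4.5)·(-4.5)) / 3 = 27/3 = 9

S is symmetric (S[j,i] = S[i,j]). Assembling:

S = [[10, 8],
 [8, 9]]


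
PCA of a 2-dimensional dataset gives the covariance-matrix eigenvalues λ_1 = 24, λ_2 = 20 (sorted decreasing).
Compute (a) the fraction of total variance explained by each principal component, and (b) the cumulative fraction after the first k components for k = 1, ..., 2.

Step 1 — total variance = trace(Sigma) = Σ λ_i = 24 + 20 = 44.

Step 2 — fraction explained by component i = λ_i / Σ λ:
  PC1: 24/44 = 0.5455
  PC2: 20/44 = 0.4545

Step 3 — cumulative fraction after k components = (λ_1 + ... + λ_k) / Σ λ:
  k = 1: 24/44 = 0.5455
  k = 2: (24 + 20)/44 = 44/44 = 1

Summary (fraction, with percent):

explained: PC1 0.5455 (54.55%), PC2 0.4545 (45.45%);  cumulative: 0.5455, 1


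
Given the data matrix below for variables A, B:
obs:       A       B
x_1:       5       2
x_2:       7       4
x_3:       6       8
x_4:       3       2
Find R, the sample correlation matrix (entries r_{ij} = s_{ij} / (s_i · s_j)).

Step 1 — column means:
  mean(A) = (5 + 7 + 6 + 3) / 4 = 21/4 = 5.25
  mean(B) = (2 + 4 + 8 + 2) / 4 = 16/4 = 4

Step 2 — sample variances and covariances s[i,j] = (1/(n-1)) · Σ_k (x_{k,i} - mean_i) · (x_{k,j} - mean_j), with n-1 = 3:
  s[A,A] = ((-0.25)·(-0.25) + (1.75)·(1.75) + (0.75)·(0.75) + (-2.25)·(-2.25)) / 3 = 8.75/3 = 2.9167
  s[A,B] = ((-0.25)·(-2) + (1.75)·(0) + (0.75)·(4) + (-2.25)·(-2)) / 3 = 8/3 = 2.6667
  s[B,B] = ((-2)·(-2) + (0)·(0) + (4)·(4) + (-2)·(-2)) / 3 = 24/3 = 8
  Sample standard deviations s_i = √(s[i,i]):
  s(A) = √(2.9167) = 1.7078
  s(B) = √(8) = 2.8284

Step 3 — r_{ij} = s_{ij} / (s_i · s_j):
  r[A,A] = 1 (diagonal).
  r[A,B] = 2.6667 / (1.7078 · 2.8284) = 2.6667 / 4.8305 = 0.5521
  r[B,B] = 1 (diagonal).

R is symmetric with unit diagonal. Assembling:

R = [[1, 0.5521],
 [0.5521, 1]]


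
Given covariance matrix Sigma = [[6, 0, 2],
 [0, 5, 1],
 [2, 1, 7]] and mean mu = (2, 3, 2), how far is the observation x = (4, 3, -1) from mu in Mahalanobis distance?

Step 1 — centre the observation: (x - mu) = (2, 0, -3).

Step 2 — invert Sigma (cofactor / det for 3×3, or solve directly):
  Sigma^{-1} = [[0.1848, 0.0109, -0.0543],
 [0.0109, 0.2065, -0.0326],
 [-0.0543, -0.0326, 0.163]].

Step 3 — form the quadratic (x - mu)^T · Sigma^{-1} · (x - mu):
  Sigma^{-1} · (x - mu) = (0.5326, 0.1196, -0.5978).
  (x - mu)^T · [Sigma^{-1} · (x - mu)] = (2)·(0.5326) + (0)·(0.1196) + (-3)·(-0.5978) = 2.8587.

Step 4 — take square root: d = √(2.8587) ≈ 1.6908.

d(x, mu) = √(2.8587) ≈ 1.6908


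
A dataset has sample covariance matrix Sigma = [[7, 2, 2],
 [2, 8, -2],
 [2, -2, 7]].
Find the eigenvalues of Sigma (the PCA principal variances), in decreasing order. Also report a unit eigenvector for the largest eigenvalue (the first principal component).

Step 1 — characteristic polynomial p(λ) = det(λI - Sigma) = λ³ - tr·λ² + c_1·λ - det, where tr = trace, c_1 = sum of the principal 2×2 minors, det = det(Sigma):
  tr = 7 + 8 + 7 = 22,
  c_1 = (7·8 - (2)²) + (7·7 - (2)²) + (8·7 - (-2)²) = 52 + 45 + 52 = 149,
  det = 7·(8·7 - (-2)²) - (2)·((2)·7 - (-2)·(2)) + (2)·((2)·(-2) - 8·(2)) = 7·(52) - (2)·(18) + (2)·(-20) = 288.
  So p(λ) = λ³ - 22λ² + 149λ - 288.
Step 2 — look for an integer root (rational root theorem: any rational root is an integer divisor of 288). Testing λ = 9:
  p(9) = 729 - 1782 + 1341 - 288 = 0  ✓
  Dividing out (λ - 9): p(λ) = (λ - 9)(λ² - 13λ + 32).
Step 3 — remaining eigenvalues from the quadratic λ² - 13λ + 32 = 0:
  Δ = 13² - 4·32 = 169 - 128 = 41,  λ = (13 ± √41)/2 = (13 ± 6.4031)/2 ≈ 9.7016 or 3.2984.
  Sorted: λ_1 = 9.7016,  λ_2 = 9,  λ_3 = 3.2984  (check: sum = 22 = tr ✓).

Step 4 — unit eigenvector for λ_1 ≈ 9.7016: v spans the null space of (Sigma - λ_1 I), whose rows are
  r_1 = (-2.7016, 2, 2),  r_2 = (2, -1.7016, -2),  r_3 = (2, -2, -2.7016).
  v is orthogonal to every row, so take v ∝ r_1 × r_2 = ((2)·(-2) - (2)·(-1.7016), (2)·(2) - (-2.7016)·(-2), (-2.7016)·(-1.7016) - (2)·(2)) ≈ (-0.5969, -1.4031, 0.5969).
  Rescale (multiply by -1 so the first nonzero entry is positive): u = (0.5969, 1.4031, -0.5969).
  ||u|| = √((0.5969)² + (1.4031)² + (-0.5969)²) = √(2.6813) ≈ 1.6375,  v_1 = u/||u|| ≈ (0.3645, 0.8569, -0.3645) (||v_1|| = 1).

λ_1 = 9.7016,  λ_2 = 9,  λ_3 = 3.2984;  v_1 ≈ (0.3645, 0.8569, -0.3645)


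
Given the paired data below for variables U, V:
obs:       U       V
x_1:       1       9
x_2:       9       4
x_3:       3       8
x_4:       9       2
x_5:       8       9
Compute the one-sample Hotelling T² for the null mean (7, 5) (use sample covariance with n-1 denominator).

Step 1 — sample mean vector:
  mean(U) = (1 + 9 + 3 + 9 + 8) / 5 = 30/5 = 6
  mean(V) = (9 + 4 + 8 + 2 + 9) / 5 = 32/5 = 6.4
  x̄ = (6, 6.4),  deviation x̄ - mu_0 = (6, 6.4) - (7, 5) = (-1, 1.4).

Step 2 — sample covariance matrix, S[i,j] = (1/(n-1)) · Σ_k (x_{k,i} - mean_i) · (x_{k,j} - mean_j), divisor n-1 = 4:
  S[U,U] = ((-5)·(-5) + (3)·(3) + (-3)·(-3) + (3)·(3) + (2)·(2)) / 4 = 56/4 = 14
  S[U,V] = ((-5)·(2.6) + (3)·(-2.4) + (-3)·(1.6) + (3)·(-4.4) + (2)·(2.6)) / 4 = -33/4 = -8.25
  S[V,V] = ((2.6)·(2.6) + (-2.4)·(-2.4) + (1.6)·(1.6) + (-4.4)·(-4.4) + (2.6)·(2.6)) / 4 = 41.2/4 = 10.3
  S = [[14, -8.25],
 [-8.25, 10.3]].

Step 3 — invert S. det(S) = 14·10.3 - (-8.25)² = 76.1375.
  S^{-1} = (1/det) · [[d, -b], [-b, a]] = [[0.1353, 0.1084],
 [0.1084, 0.1839]].

Step 4 — quadratic form (x̄ - mu_0)^T · S^{-1} · (x̄ - mu_0):
  S^{-1} · (x̄ - mu_0) = (0.0164, 0.1491),
  (x̄ - mu_0)^T · [...] = (-1)·(0.0164) + (1.4)·(0.1491) = 0.1923.

Step 5 — scale by n: T² = 5 · 0.1923 = 0.9614.

T² ≈ 0.9614


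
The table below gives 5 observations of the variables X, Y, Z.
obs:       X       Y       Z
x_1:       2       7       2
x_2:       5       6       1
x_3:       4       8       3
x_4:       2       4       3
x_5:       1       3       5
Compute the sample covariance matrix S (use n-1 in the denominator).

Step 1 — column means:
  mean(X) = (2 + 5 + 4 + 2 + 1) / 5 = 14/5 = 2.8
  mean(Y) = (7 + 6 + 8 + 4 + 3) / 5 = 28/5 = 5.6
  mean(Z) = (2 + 1 + 3 + 3 + 5) / 5 = 14/5 = 2.8

Step 2 — sample covariance S[i,j] = (1/(n-1)) · Σ_k (x_{k,i} - mean_i) · (x_{k,j} - mean_j), with n-1 = 4.
  S[X,X] = ((-0.8)·(-0.8) + (2.2)·(2.2) + (1.2)·(1.2) + (-0.8)·(-0.8) + (-1.8)·(-1.8)) / 4 = 10.8/4 = 2.7
  S[X,Y] = ((-0.8)·(1.4) + (2.2)·(0.4) + (1.2)·(2.4) + (-0.8)·(-1.6) + (-1.8)·(-2.6)) / 4 = 8.6/4 = 2.15
  S[X,Z] = ((-0.8)·(-0.8) + (2.2)·(-1.8) + (1.2)·(0.2) + (-0.8)·(0.2) + (-1.8)·(2.2)) / 4 = -7.2/4 = -1.8
  S[Y,Y] = ((1.4)·(1.4) + (0.4)·(0.4) + (2.4)·(2.4) + (-1.6)·(-1.6) + (-2.6)·(-2.6)) / 4 = 17.2/4 = 4.3
  S[Y,Z] = ((1.4)·(-0.8) + (0.4)·(-1.8) + (2.4)·(0.2) + (-1.6)·(0.2) + (-2.6)·(2.2)) / 4 = -7.4/4 = -1.85
  S[Z,Z] = ((-0.8)·(-0.8) + (-1.8)·(-1.8) + (0.2)·(0.2) + (0.2)·(0.2) + (2.2)·(2.2)) / 4 = 8.8/4 = 2.2

S is symmetric (S[j,i] = S[i,j]). Assembling:

S = [[2.7, 2.15, -1.8],
 [2.15, 4.3, -1.85],
 [-1.8, -1.85, 2.2]]


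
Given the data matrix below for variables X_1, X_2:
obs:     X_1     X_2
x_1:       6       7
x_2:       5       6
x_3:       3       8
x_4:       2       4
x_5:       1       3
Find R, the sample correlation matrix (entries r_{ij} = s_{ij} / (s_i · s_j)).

Step 1 — column means:
  mean(X_1) = (6 + 5 + 3 + 2 + 1) / 5 = 17/5 = 3.4
  mean(X_2) = (7 + 6 + 8 + 4 + 3) / 5 = 28/5 = 5.6

Step 2 — sample variances and covariances s[i,j] = (1/(n-1)) · Σ_k (x_{k,i} - mean_i) · (x_{k,j} - mean_j), with n-1 = 4:
  s[X_1,X_1] = ((2.6)·(2.6) + (1.6)·(1.6) + (-0.4)·(-0.4) + (-1.4)·(-1.4) + (-2.4)·(-2.4)) / 4 = 17.2/4 = 4.3
  s[X_1,X_2] = ((2.6)·(1.4) + (1.6)·(0.4) + (-0.4)·(2.4) + (-1.4)·(-1.6) + (-2.4)·(-2.6)) / 4 = 11.8/4 = 2.95
  s[X_2,X_2] = ((1.4)·(1.4) + (0.4)·(0.4) + (2.4)·(2.4) + (-1.6)·(-1.6) + (-2.6)·(-2.6)) / 4 = 17.2/4 = 4.3
  Sample standard deviations s_i = √(s[i,i]):
  s(X_1) = √(4.3) = 2.0736
  s(X_2) = √(4.3) = 2.0736

Step 3 — r_{ij} = s_{ij} / (s_i · s_j):
  r[X_1,X_1] = 1 (diagonal).
  r[X_1,X_2] = 2.95 / (2.0736 · 2.0736) = 2.95 / 4.3 = 0.686
  r[X_2,X_2] = 1 (diagonal).

R is symmetric with unit diagonal. Assembling:

R = [[1, 0.686],
 [0.686, 1]]


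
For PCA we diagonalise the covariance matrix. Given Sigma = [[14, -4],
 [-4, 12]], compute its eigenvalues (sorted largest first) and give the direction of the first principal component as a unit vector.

Step 1 — characteristic polynomial of 2×2 Sigma:
  det(Sigma - λI) = λ² - trace · λ + det = 0.
  trace = 14 + 12 = 26, det = 14·12 - (-4)² = 152.
Step 2 — discriminant:
  Δ = trace² - 4·det = 676 - 608 = 68.
Step 3 — eigenvalues:
  λ = (trace ± √Δ)/2 = (26 ± 8.2462)/2,
  λ_1 = 17.1231,  λ_2 = 8.8769.

Step 4 — unit eigenvector for λ_1: solve (Sigma - λ_1 I)v = 0. First row:
  (14 - 17.1231)·v_x + (-4)·v_y = 0, i.e. (-3.1231)·v_x + (-4)·v_y = 0,
  so v ∝ (b, λ_1 - a) = (-4, 3.1231); multiply by -1 so the first entry is positive: u = (4, -3.1231).
  ||u|| = √((4)² + (-3.1231)²) = √(25.7538) ≈ 5.0748,
  v_1 = u/||u|| ≈ (0.7882, -0.6154) (||v_1|| = 1).

λ_1 = 17.1231,  λ_2 = 8.8769;  v_1 ≈ (0.7882, -0.6154)


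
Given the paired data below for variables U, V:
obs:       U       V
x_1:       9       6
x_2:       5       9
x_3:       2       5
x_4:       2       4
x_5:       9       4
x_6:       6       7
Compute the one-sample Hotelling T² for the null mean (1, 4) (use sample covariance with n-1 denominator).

Step 1 — sample mean vector:
  mean(U) = (9 + 5 + 2 + 2 + 9 + 6) / 6 = 33/6 = 5.5
  mean(V) = (6 + 9 + 5 + 4 + 4 + 7) / 6 = 35/6 = 5.8333
  x̄ = (5.5, 5.8333),  deviation x̄ - mu_0 = (5.5, 5.8333) - (1, 4) = (4.5, 1.8333).

Step 2 — sample covariance matrix, S[i,j] = (1/(n-1)) · Σ_k (x_{k,i} - mean_i) · (x_{k,j} - mean_j), divisor n-1 = 5:
  S[U,U] = ((3.5)·(3.5) + (-0.5)·(-0.5) + (-3.5)·(-3.5) + (-3.5)·(-3.5) + (3.5)·(3.5) + (0.5)·(0.5)) / 5 = 49.5/5 = 9.9
  S[U,V] = ((3.5)·(0.1667) + (-0.5)·(3.1667) + (-3.5)·(-0.8333) + (-3.5)·(-1.8333) + (3.5)·(-1.8333) + (0.5)·(1.1667)) / 5 = 2.5/5 = 0.5
  S[V,V] = ((0.1667)·(0.1667) + (3.1667)·(3.1667) + (-0.8333)·(-0.8333) + (-1.8333)·(-1.8333) + (-1.8333)·(-1.8333) + (1.1667)·(1.1667)) / 5 = 18.8333/5 = 3.7667
  S = [[9.9, 0.5],
 [0.5, 3.7667]].

Step 3 — invert S. det(S) = 9.9·3.7667 - (0.5)² = 37.04.
  S^{-1} = (1/det) · [[d, -b], [-b, a]] = [[0.1017, -0.0135],
 [-0.0135, 0.2673]].

Step 4 — quadratic form (x̄ - mu_0)^T · S^{-1} · (x̄ - mu_0):
  S^{-1} · (x̄ - mu_0) = (0.4329, 0.4293),
  (x̄ - mu_0)^T · [...] = (4.5)·(0.4329) + (1.8333)·(0.4293) = 2.7349.

Step 5 — scale by n: T² = 6 · 2.7349 = 16.4093.

T² ≈ 16.4093


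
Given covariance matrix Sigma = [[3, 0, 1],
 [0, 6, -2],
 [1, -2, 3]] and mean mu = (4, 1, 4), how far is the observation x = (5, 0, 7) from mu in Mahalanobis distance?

Step 1 — centre the observation: (x - mu) = (1, -1, 3).

Step 2 — invert Sigma (cofactor / det for 3×3, or solve directly):
  Sigma^{-1} = [[0.3889, -0.0556, -0.1667],
 [-0.0556, 0.2222, 0.1667],
 [-0.1667, 0.1667, 0.5]].

Step 3 — form the quadratic (x - mu)^T · Sigma^{-1} · (x - mu):
  Sigma^{-1} · (x - mu) = (-0.0556, 0.2222, 1.1667).
  (x - mu)^T · [Sigma^{-1} · (x - mu)] = (1)·(-0.0556) + (-1)·(0.2222) + (3)·(1.1667) = 3.2222.

Step 4 — take square root: d = √(3.2222) ≈ 1.7951.

d(x, mu) = √(3.2222) ≈ 1.7951


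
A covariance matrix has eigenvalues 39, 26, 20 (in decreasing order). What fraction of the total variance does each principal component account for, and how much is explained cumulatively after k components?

Step 1 — total variance = trace(Sigma) = Σ λ_i = 39 + 26 + 20 = 85.

Step 2 — fraction explained by component i = λ_i / Σ λ:
  PC1: 39/85 = 0.4588
  PC2: 26/85 = 0.3059
  PC3: 20/85 = 0.2353

Step 3 — cumulative fraction after k components = (λ_1 + ... + λ_k) / Σ λ:
  k = 1: 39/85 = 0.4588
  k = 2: (39 + 26)/85 = 65/85 = 0.7647
  k = 3: (39 + 26 + 20)/85 = 85/85 = 1

Summary (fraction, with percent):

explained: PC1 0.4588 (45.88%), PC2 0.3059 (30.59%), PC3 0.2353 (23.53%);  cumulative: 0.4588, 0.7647, 1


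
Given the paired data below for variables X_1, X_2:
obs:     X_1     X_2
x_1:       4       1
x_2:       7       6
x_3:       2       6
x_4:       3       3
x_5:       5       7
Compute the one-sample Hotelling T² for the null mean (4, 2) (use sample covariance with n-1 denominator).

Step 1 — sample mean vector:
  mean(X_1) = (4 + 7 + 2 + 3 + 5) / 5 = 21/5 = 4.2
  mean(X_2) = (1 + 6 + 6 + 3 + 7) / 5 = 23/5 = 4.6
  x̄ = (4.2, 4.6),  deviation x̄ - mu_0 = (4.2, 4.6) - (4, 2) = (0.2, 2.6).

Step 2 — sample covariance matrix, S[i,j] = (1/(n-1)) · Σ_k (x_{k,i} - mean_i) · (x_{k,j} - mean_j), divisor n-1 = 4:
  S[X_1,X_1] = ((-0.2)·(-0.2) + (2.8)·(2.8) + (-2.2)·(-2.2) + (-1.2)·(-1.2) + (0.8)·(0.8)) / 4 = 14.8/4 = 3.7
  S[X_1,X_2] = ((-0.2)·(-3.6) + (2.8)·(1.4) + (-2.2)·(1.4) + (-1.2)·(-1.6) + (0.8)·(2.4)) / 4 = 5.4/4 = 1.35
  S[X_2,X_2] = ((-3.6)·(-3.6) + (1.4)·(1.4) + (1.4)·(1.4) + (-1.6)·(-1.6) + (2.4)·(2.4)) / 4 = 25.2/4 = 6.3
  S = [[3.7, 1.35],
 [1.35, 6.3]].

Step 3 — invert S. det(S) = 3.7·6.3 - (1.35)² = 21.4875.
  S^{-1} = (1/det) · [[d, -b], [-b, a]] = [[0.2932, -0.0628],
 [-0.0628, 0.1722]].

Step 4 — quadratic form (x̄ - mu_0)^T · S^{-1} · (x̄ - mu_0):
  S^{-1} · (x̄ - mu_0) = (-0.1047, 0.4351),
  (x̄ - mu_0)^T · [...] = (0.2)·(-0.1047) + (2.6)·(0.4351) = 1.1104.

Step 5 — scale by n: T² = 5 · 1.1104 = 5.5521.

T² ≈ 5.5521


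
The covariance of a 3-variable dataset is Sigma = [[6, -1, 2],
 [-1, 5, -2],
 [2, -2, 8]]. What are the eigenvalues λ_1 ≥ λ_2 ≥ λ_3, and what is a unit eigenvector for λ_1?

Step 1 — characteristic polynomial p(λ) = det(λI - Sigma) = λ³ - tr·λ² + c_1·λ - det, where tr = trace, c_1 = sum of the principal 2×2 minors, det = det(Sigma):
  tr = 6 + 5 + 8 = 19,
  c_1 = (6·5 - (-1)²) + (6·8 - (2)²) + (5·8 - (-2)²) = 29 + 44 + 36 = 109,
  det = 6·(5·8 - (-2)²) - (-1)·((-1)·8 - (-2)·(2)) + (2)·((-1)·(-2) - 5·(2)) = 6·(36) - (-1)·(-4) + (2)·(-8) = 196.
  So p(λ) = λ³ - 19λ² + 109λ - 196.
Step 2 — look for an integer root (rational root theorem: any rational root is an integer divisor of 196). Testing λ = 4:
  p(4) = 64 - 304 + 436 - 196 = 0  ✓
  Dividing out (λ - 4): p(λ) = (λ - 4)(λ² - 15λ + 49).
Step 3 — remaining eigenvalues from the quadratic λ² - 15λ + 49 = 0:
  Δ = 15² - 4·49 = 225 - 196 = 29,  λ = (15 ± √29)/2 = (15 ± 5.3852)/2 ≈ 10.1926 or 4.8074.
  Sorted: λ_1 = 10.1926,  λ_2 = 4.8074,  λ_3 = 4  (check: sum = 19 = tr ✓).

Step 4 — unit eigenvector for λ_1 ≈ 10.1926: v spans the null space of (Sigma - λ_1 I), whose rows are
  r_1 = (-4.1926, -1, 2),  r_2 = (-1, -5.1926, -2),  r_3 = (2, -2, -2.1926).
  v is orthogonal to every row, so take v ∝ r_1 × r_2 = ((-1)·(-2) - (2)·(-5.1926), (2)·(-1) - (-4.1926)·(-2), (-4.1926)·(-5.1926) - (-1)·(-1)) ≈ (12.3852, -10.3852, 20.7703).
  Let u = (12.3852, -10.3852, 20.7703).
  ||u|| = √((12.3852)² + (-10.3852)² + (20.7703)²) = √(692.6505) ≈ 26.3183,  v_1 = u/||u|| ≈ (0.4706, -0.3946, 0.7892) (||v_1|| = 1).

λ_1 = 10.1926,  λ_2 = 4.8074,  λ_3 = 4;  v_1 ≈ (0.4706, -0.3946, 0.7892)


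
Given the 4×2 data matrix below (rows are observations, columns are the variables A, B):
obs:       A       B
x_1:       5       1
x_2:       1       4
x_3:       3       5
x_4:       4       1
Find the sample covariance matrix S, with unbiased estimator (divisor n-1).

Step 1 — column means:
  mean(A) = (5 + 1 + 3 + 4) / 4 = 13/4 = 3.25
  mean(B) = (1 + 4 + 5 + 1) / 4 = 11/4 = 2.75

Step 2 — sample covariance S[i,j] = (1/(n-1)) · Σ_k (x_{k,i} - mean_i) · (x_{k,j} - mean_j), with n-1 = 3.
  S[A,A] = ((1.75)·(1.75) + (-2.25)·(-2.25) + (-0.25)·(-0.25) + (0.75)·(0.75)) / 3 = 8.75/3 = 2.9167
  S[A,B] = ((1.75)·(-1.75) + (-2.25)·(1.25) + (-0.25)·(2.25) + (0.75)·(-1.75)) / 3 = -7.75/3 = -2.5833
  S[B,B] = ((-1.75)·(-1.75) + (1.25)·(1.25) + (2.25)·(2.25) + (-1.75)·(-1.75)) / 3 = 12.75/3 = 4.25

S is symmetric (S[j,i] = S[i,j]). Assembling:

S = [[2.9167, -2.5833],
 [-2.5833, 4.25]]


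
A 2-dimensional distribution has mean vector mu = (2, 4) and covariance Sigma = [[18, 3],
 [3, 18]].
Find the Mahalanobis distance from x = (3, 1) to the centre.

Step 1 — centre the observation: (x - mu) = (1, -3).

Step 2 — invert Sigma. det(Sigma) = 18·18 - (3)² = 315.
  Sigma^{-1} = (1/det) · [[d, -b], [-b, a]] = [[0.0571, -0.0095],
 [-0.0095, 0.0571]].

Step 3 — form the quadratic (x - mu)^T · Sigma^{-1} · (x - mu):
  Sigma^{-1} · (x - mu) = (0.0857, -0.181).
  (x - mu)^T · [Sigma^{-1} · (x - mu)] = (1)·(0.0857) + (-3)·(-0.181) = 0.6286.

Step 4 — take square root: d = √(0.6286) ≈ 0.7928.

d(x, mu) = √(0.6286) ≈ 0.7928


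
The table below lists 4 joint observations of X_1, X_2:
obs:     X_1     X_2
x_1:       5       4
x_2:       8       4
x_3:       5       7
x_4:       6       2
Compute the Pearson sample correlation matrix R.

Step 1 — column means:
  mean(X_1) = (5 + 8 + 5 + 6) / 4 = 24/4 = 6
  mean(X_2) = (4 + 4 + 7 + 2) / 4 = 17/4 = 4.25

Step 2 — sample variances and covariances s[i,j] = (1/(n-1)) · Σ_k (x_{k,i} - mean_i) · (x_{k,j} - mean_j), with n-1 = 3:
  s[X_1,X_1] = ((-1)·(-1) + (2)·(2) + (-1)·(-1) + (0)·(0)) / 3 = 6/3 = 2
  s[X_1,X_2] = ((-1)·(-0.25) + (2)·(-0.25) + (-1)·(2.75) + (0)·(-2.25)) / 3 = -3/3 = -1
  s[X_2,X_2] = ((-0.25)·(-0.25) + (-0.25)·(-0.25) + (2.75)·(2.75) + (-2.25)·(-2.25)) / 3 = 12.75/3 = 4.25
  Sample standard deviations s_i = √(s[i,i]):
  s(X_1) = √(2) = 1.4142
  s(X_2) = √(4.25) = 2.0616

Step 3 — r_{ij} = s_{ij} / (s_i · s_j):
  r[X_1,X_1] = 1 (diagonal).
  r[X_1,X_2] = -1 / (1.4142 · 2.0616) = -1 / 2.9155 = -0.343
  r[X_2,X_2] = 1 (diagonal).

R is symmetric with unit diagonal. Assembling:

R = [[1, -0.343],
 [-0.343, 1]]


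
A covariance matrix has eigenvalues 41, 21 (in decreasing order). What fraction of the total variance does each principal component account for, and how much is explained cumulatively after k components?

Step 1 — total variance = trace(Sigma) = Σ λ_i = 41 + 21 = 62.

Step 2 — fraction explained by component i = λ_i / Σ λ:
  PC1: 41/62 = 0.6613
  PC2: 21/62 = 0.3387

Step 3 — cumulative fraction after k components = (λ_1 + ... + λ_k) / Σ λ:
  k = 1: 41/62 = 0.6613
  k = 2: (41 + 21)/62 = 62/62 = 1

Summary (fraction, with percent):

explained: PC1 0.6613 (66.13%), PC2 0.3387 (33.87%);  cumulative: 0.6613, 1
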